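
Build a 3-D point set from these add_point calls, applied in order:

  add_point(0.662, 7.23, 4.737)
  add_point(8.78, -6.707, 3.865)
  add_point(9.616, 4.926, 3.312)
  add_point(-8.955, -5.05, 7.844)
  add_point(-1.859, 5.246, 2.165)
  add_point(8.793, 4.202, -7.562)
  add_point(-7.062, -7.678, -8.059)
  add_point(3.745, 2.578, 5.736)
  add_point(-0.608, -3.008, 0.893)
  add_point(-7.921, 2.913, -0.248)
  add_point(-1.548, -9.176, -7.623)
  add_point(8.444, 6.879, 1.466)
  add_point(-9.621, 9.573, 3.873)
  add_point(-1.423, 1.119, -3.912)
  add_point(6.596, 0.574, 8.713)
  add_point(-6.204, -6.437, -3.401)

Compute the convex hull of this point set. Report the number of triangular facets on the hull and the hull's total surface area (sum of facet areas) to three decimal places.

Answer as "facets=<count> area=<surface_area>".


facets=16 area=1133.920

10 of the 16 inputs are extreme points: [0, 1, 2, 3, 5, 6, 10, 11, 12, 14].

Per-facet area ½‖(b−a)×(c−a)‖:
  f1: (p3, p14, p12) → 120.8299
  f2: (p0, p14, p12) → 32.6573
  f3: (p0, p14, p2) → 33.1582
  f4: (p1, p3, p10) → 126.2318
  f5: (p1, p3, p14) → 74.4390
  f6: (p1, p5, p10) → 112.0532
  f7: (p1, p14, p2) → 34.0987
  f8: (p1, p5, p2) → 63.7859
  f9: (p6, p5, p12) → 191.2941
  f10: (p6, p5, p10) → 44.7754
  f11: (p6, p3, p12) → 122.5176
  f12: (p6, p3, p10) → 46.3521
  f13: (p11, p5, p2) → 12.6648
  f14: (p11, p0, p2) → 12.2410
  f15: (p11, p5, p12) → 84.9905
  f16: (p11, p0, p12) → 21.8301
Σ area = 1133.920

Check V−E+F: 10 − 24 + 16 = 2.


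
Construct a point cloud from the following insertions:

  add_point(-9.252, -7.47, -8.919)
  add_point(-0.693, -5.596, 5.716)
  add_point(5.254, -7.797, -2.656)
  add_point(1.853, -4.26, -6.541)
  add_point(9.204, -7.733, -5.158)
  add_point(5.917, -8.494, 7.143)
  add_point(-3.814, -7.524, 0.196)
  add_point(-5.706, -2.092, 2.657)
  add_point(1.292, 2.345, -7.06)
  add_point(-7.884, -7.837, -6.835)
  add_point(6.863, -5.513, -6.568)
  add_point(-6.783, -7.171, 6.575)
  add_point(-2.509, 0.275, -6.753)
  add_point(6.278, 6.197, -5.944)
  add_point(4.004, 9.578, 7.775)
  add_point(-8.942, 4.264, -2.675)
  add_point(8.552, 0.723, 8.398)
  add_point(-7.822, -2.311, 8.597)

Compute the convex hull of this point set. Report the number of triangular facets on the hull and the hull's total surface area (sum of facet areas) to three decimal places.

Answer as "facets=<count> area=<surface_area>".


Hull vertices (12/18): indices [0, 4, 5, 8, 9, 10, 11, 13, 14, 15, 16, 17].

Triangle areas on the boundary:
  f1: (p9, p4, p0) → 16.9696
  f2: (p9, p5, p4) → 108.0491
  f3: (p16, p5, p4) → 61.6595
  f4: (p16, p13, p4) → 100.0905
  f5: (p16, p13, p14) → 69.5853
  f6: (p16, p17, p14) → 79.5892
  f7: (p16, p17, p5) → 72.2900
  f8: (p10, p4, p0) → 22.2979
  f9: (p10, p13, p4) → 15.8703
  f10: (p15, p13, p14) → 106.1614
  f11: (p15, p17, p0) → 87.0093
  f12: (p15, p17, p14) → 103.5012
  f13: (p11, p17, p5) → 33.0206
  f14: (p11, p9, p5) → 85.4671
  f15: (p11, p17, p0) → 39.2934
  f16: (p11, p9, p0) → 8.6480
  f17: (p8, p10, p0) → 69.4985
  f18: (p8, p10, p13) → 30.8425
  f19: (p8, p15, p0) → 71.3806
  f20: (p8, p15, p13) → 30.5180
Σ area = 1211.742

Euler characteristic 12−30+20 = 2 ✓

facets=20 area=1211.742


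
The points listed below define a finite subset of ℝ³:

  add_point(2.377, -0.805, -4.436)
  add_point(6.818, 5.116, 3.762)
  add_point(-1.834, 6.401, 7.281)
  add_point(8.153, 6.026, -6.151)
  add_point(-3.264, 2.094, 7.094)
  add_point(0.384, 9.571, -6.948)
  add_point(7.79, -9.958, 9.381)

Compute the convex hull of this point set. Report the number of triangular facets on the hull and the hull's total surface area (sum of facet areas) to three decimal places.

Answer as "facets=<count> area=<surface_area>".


Extreme-point indices: [0, 1, 2, 3, 4, 5, 6] — 7 of 7 on the boundary.

Area of each hull facet:
  f1: (p1, p6, p3) → 73.4199
  f2: (p1, p5, p3) → 43.0696
  f3: (p0, p6, p4) → 102.6975
  f4: (p0, p5, p4) → 71.1882
  f5: (p0, p6, p3) → 74.4993
  f6: (p0, p5, p3) → 37.8510
  f7: (p2, p5, p4) → 32.7301
  f8: (p2, p1, p5) → 61.3971
  f9: (p2, p6, p4) → 32.9874
  f10: (p2, p1, p6) → 75.8698
Σ area = 605.710

Check V−E+F: 7 − 15 + 10 = 2.

facets=10 area=605.710


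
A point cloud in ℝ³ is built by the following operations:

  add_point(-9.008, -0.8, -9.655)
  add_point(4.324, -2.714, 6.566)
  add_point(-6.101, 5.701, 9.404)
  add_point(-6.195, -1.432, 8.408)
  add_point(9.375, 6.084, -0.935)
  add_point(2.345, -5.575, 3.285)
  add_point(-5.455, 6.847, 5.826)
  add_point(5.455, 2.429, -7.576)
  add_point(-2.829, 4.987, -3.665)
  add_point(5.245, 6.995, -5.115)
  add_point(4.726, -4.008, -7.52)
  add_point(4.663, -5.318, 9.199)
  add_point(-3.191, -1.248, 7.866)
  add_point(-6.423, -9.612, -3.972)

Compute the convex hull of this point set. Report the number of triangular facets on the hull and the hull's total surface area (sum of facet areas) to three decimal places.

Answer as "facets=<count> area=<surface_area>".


Hull vertices (11/14): indices [0, 2, 3, 4, 6, 7, 8, 9, 10, 11, 13].

Facet areas (half cross-product norm):
  f1: (p11, p2, p4) → 117.4623
  f2: (p10, p13, p0) → 67.0252
  f3: (p10, p11, p4) → 96.9413
  f4: (p10, p11, p13) → 103.4335
  f5: (p3, p13, p0) → 80.1311
  f6: (p3, p2, p0) → 65.5161
  f7: (p3, p11, p13) → 85.2153
  f8: (p3, p11, p2) → 39.5635
  f9: (p7, p10, p0) → 45.8909
  f10: (p7, p10, p4) → 24.3921
  f11: (p6, p2, p4) → 26.3948
  f12: (p6, p2, p0) → 25.2530
  f13: (p6, p8, p0) → 45.1688
  f14: (p9, p7, p4) → 15.2088
  f15: (p9, p6, p4) → 45.4943
  f16: (p9, p6, p8) → 39.3323
  f17: (p9, p8, p0) → 34.9302
  f18: (p9, p7, p0) → 37.9196
Σ area = 995.273

Check V−E+F: 11 − 27 + 18 = 2.

facets=18 area=995.273


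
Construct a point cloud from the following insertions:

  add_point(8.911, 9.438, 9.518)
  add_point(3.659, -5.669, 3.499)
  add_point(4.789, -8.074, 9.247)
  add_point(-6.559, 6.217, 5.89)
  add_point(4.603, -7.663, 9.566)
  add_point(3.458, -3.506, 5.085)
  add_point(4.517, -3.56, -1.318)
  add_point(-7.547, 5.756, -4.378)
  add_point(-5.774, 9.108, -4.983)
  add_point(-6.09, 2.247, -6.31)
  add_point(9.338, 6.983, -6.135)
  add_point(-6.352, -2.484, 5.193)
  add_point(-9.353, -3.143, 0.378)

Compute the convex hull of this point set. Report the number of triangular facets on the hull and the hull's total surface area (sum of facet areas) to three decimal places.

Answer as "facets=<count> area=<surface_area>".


Hull vertices (12/13): indices [0, 1, 2, 3, 4, 6, 7, 8, 9, 10, 11, 12].

Facet areas (half cross-product norm):
  f1: (p0, p2, p10) → 140.7680
  f2: (p8, p0, p10) → 120.3731
  f3: (p6, p2, p10) → 53.3196
  f4: (p11, p2, p12) → 28.1846
  f5: (p1, p2, p12) → 38.5255
  f6: (p1, p6, p12) → 35.9841
  f7: (p1, p6, p2) → 5.6503
  f8: (p9, p8, p10) → 53.2275
  f9: (p9, p6, p10) → 80.3246
  f10: (p9, p6, p12) → 58.1923
  f11: (p4, p0, p2) → 3.7535
  f12: (p4, p11, p2) → 3.2781
  f13: (p3, p8, p0) → 90.9820
  f14: (p3, p4, p0) → 129.3978
  f15: (p3, p4, p11) → 51.6987
  f16: (p3, p11, p12) → 24.5736
  f17: (p7, p9, p12) → 19.5730
  f18: (p7, p9, p8) → 7.1369
  f19: (p7, p3, p12) → 48.3696
  f20: (p7, p3, p8) → 19.7716
Σ area = 1013.084

Check V−E+F: 12 − 30 + 20 = 2.

facets=20 area=1013.084


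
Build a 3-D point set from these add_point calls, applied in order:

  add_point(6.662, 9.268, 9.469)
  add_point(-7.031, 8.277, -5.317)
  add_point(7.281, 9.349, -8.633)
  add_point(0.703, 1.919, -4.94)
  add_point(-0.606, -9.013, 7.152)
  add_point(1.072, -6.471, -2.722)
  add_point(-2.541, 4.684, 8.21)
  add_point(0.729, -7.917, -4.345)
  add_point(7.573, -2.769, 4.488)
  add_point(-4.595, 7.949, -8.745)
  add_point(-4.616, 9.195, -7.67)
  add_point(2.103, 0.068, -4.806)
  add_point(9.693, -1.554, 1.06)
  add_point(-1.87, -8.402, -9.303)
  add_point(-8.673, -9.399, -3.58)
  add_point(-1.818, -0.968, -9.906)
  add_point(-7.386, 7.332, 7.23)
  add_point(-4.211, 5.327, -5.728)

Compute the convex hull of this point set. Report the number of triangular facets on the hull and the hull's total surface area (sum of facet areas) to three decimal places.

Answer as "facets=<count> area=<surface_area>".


14 of the 18 inputs are extreme points: [0, 1, 2, 4, 6, 7, 8, 9, 10, 12, 13, 14, 15, 16].

Facet areas (half cross-product norm):
  f1: (p2, p0, p12) → 101.4379
  f2: (p13, p2, p12) → 122.5635
  f3: (p13, p4, p14) → 59.9983
  f4: (p10, p2, p0) → 107.3911
  f5: (p8, p0, p12) → 27.3994
  f6: (p8, p4, p12) → 14.5109
  f7: (p8, p4, p0) → 63.8415
  f8: (p16, p10, p0) → 109.5112
  f9: (p16, p10, p1) → 15.4794
  f10: (p16, p1, p14) → 110.5476
  f11: (p16, p4, p14) → 116.4355
  f12: (p7, p4, p12) → 67.8525
  f13: (p7, p13, p12) → 21.8474
  f14: (p7, p13, p4) → 19.0938
  f15: (p9, p10, p2) → 9.8075
  f16: (p9, p13, p14) → 74.1375
  f17: (p9, p1, p14) → 37.5619
  f18: (p9, p10, p1) → 2.7845
  f19: (p6, p4, p0) → 68.0187
  f20: (p6, p16, p0) → 23.6610
  f21: (p6, p16, p4) → 31.8695
  f22: (p15, p13, p2) → 34.5687
  f23: (p15, p9, p2) → 55.3447
  f24: (p15, p9, p13) → 12.6922
Σ area = 1308.356

Check V−E+F: 14 − 36 + 24 = 2.

facets=24 area=1308.356


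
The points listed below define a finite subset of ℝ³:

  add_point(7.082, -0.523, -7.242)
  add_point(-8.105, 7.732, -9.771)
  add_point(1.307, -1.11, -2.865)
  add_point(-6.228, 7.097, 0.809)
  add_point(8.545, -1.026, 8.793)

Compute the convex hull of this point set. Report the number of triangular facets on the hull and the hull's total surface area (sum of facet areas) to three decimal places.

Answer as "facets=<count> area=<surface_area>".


facets=6 area=462.864

Points on the hull: [0, 1, 2, 3, 4] (5 of 5).

Area of each hull facet:
  f1: (p0, p2, p1) → 52.3839
  f2: (p0, p2, p4) → 49.6696
  f3: (p3, p2, p1) → 62.3803
  f4: (p3, p2, p4) → 80.3039
  f5: (p3, p0, p1) → 89.0209
  f6: (p3, p0, p4) → 129.1051
Σ area = 462.864

Check V−E+F: 5 − 9 + 6 = 2.


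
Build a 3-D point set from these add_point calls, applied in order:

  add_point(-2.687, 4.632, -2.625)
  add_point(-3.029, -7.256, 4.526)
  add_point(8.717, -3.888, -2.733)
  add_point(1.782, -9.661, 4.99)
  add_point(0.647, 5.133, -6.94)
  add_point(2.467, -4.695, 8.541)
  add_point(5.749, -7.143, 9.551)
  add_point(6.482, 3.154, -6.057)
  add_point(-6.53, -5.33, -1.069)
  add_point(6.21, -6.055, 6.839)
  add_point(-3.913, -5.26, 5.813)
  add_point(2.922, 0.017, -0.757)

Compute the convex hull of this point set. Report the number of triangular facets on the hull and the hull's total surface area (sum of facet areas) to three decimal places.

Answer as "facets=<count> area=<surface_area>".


facets=16 area=551.948

10 of the 12 inputs are extreme points: [0, 1, 2, 3, 4, 5, 6, 7, 8, 10].

Triangle areas on the boundary:
  f1: (p4, p2, p8) → 84.1906
  f2: (p0, p4, p8) → 26.8801
  f3: (p3, p2, p8) → 65.8990
  f4: (p3, p6, p2) → 38.7376
  f5: (p7, p4, p2) → 20.2986
  f6: (p7, p6, p2) → 44.4825
  f7: (p7, p0, p4) → 15.3872
  f8: (p10, p0, p8) → 39.7252
  f9: (p5, p10, p6) → 9.5411
  f10: (p5, p10, p0) → 45.2043
  f11: (p5, p7, p6) → 34.4251
  f12: (p5, p7, p0) → 75.5628
  f13: (p1, p3, p6) → 15.9715
  f14: (p1, p10, p6) → 12.8055
  f15: (p1, p3, p8) → 14.1268
  f16: (p1, p10, p8) → 8.7106
Σ area = 551.948

Check V−E+F: 10 − 24 + 16 = 2.


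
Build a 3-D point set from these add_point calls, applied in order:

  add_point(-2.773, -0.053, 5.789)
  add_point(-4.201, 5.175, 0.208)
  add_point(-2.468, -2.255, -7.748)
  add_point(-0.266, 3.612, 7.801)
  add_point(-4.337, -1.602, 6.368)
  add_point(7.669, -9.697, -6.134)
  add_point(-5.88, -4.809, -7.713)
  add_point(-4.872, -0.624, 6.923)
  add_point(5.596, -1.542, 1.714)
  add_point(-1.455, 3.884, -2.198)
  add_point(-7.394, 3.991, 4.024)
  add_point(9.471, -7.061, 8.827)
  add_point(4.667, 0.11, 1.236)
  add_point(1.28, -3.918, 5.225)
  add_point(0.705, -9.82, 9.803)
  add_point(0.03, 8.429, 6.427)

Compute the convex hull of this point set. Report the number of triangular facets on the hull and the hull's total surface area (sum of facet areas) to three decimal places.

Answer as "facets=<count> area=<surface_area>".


13 of the 16 inputs are extreme points: [1, 2, 3, 5, 6, 7, 8, 9, 10, 11, 12, 14, 15].

Facet areas (half cross-product norm):
  f1: (p1, p15, p10) → 20.7148
  f2: (p1, p6, p10) → 32.2195
  f3: (p1, p6, p2) → 22.6043
  f4: (p12, p15, p11) → 58.6014
  f5: (p5, p6, p2) → 25.8801
  f6: (p5, p14, p11) → 70.5620
  f7: (p5, p14, p6) → 121.2527
  f8: (p3, p15, p11) → 26.4006
  f9: (p3, p14, p11) → 61.0361
  f10: (p7, p6, p10) → 43.9745
  f11: (p7, p14, p6) → 84.8018
  f12: (p7, p3, p14) → 34.7654
  f13: (p7, p15, p10) → 26.8283
  f14: (p7, p3, p15) → 12.0686
  f15: (p9, p1, p15) → 15.4134
  f16: (p9, p1, p2) → 13.2318
  f17: (p9, p12, p15) → 37.7898
  f18: (p9, p5, p2) → 51.1722
  f19: (p9, p5, p12) → 48.0261
  f20: (p8, p12, p11) → 5.1788
  f21: (p8, p5, p11) → 56.3719
  f22: (p8, p5, p12) → 9.6200
Σ area = 878.514

Check V−E+F: 13 − 33 + 22 = 2.

facets=22 area=878.514


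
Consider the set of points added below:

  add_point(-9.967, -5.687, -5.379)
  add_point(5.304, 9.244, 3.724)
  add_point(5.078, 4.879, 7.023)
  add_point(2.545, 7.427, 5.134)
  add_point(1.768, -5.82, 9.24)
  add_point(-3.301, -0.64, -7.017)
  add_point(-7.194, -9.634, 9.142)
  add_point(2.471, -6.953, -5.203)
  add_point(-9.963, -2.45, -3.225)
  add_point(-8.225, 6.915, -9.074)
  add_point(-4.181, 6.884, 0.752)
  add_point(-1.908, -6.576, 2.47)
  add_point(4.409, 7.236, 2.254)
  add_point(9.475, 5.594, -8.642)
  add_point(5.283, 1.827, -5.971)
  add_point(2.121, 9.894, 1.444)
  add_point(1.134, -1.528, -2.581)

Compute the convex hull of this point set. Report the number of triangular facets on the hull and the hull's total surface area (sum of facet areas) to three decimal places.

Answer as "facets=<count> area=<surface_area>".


facets=22 area=1125.638

Points on the hull: [0, 1, 2, 3, 4, 5, 6, 7, 8, 9, 10, 13, 15] (13 of 17).

Per-facet area ½‖(b−a)×(c−a)‖:
  f1: (p7, p4, p13) → 105.2346
  f2: (p6, p7, p0) → 93.3211
  f3: (p6, p7, p4) → 70.6382
  f4: (p5, p9, p13) → 65.8790
  f5: (p5, p7, p13) → 60.5501
  f6: (p5, p9, p0) → 39.1639
  f7: (p5, p7, p0) → 37.2057
  f8: (p8, p9, p0) → 19.8410
  f9: (p8, p6, p0) → 28.2701
  f10: (p10, p8, p9) → 53.6932
  f11: (p10, p8, p6) → 85.0548
  f12: (p2, p6, p4) → 43.0997
  f13: (p2, p4, p13) → 88.5008
  f14: (p2, p1, p13) → 34.7884
  f15: (p15, p10, p9) → 33.6331
  f16: (p15, p9, p13) → 97.0224
  f17: (p15, p1, p13) → 26.1502
  f18: (p3, p10, p6) → 75.4166
  f19: (p3, p2, p6) → 38.4964
  f20: (p3, p2, p1) → 7.2884
  f21: (p3, p15, p1) → 6.7822
  f22: (p3, p15, p10) → 15.6079
Σ area = 1125.638

Euler characteristic 13−33+22 = 2 ✓


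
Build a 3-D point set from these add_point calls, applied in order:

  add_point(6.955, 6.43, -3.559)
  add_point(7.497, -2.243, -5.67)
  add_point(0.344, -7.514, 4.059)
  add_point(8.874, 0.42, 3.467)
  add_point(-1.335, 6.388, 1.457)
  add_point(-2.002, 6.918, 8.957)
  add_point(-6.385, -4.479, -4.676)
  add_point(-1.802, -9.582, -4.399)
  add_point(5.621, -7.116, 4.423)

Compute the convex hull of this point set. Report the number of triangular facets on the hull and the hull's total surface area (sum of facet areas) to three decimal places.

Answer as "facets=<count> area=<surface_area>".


facets=14 area=681.595

Points on the hull: [0, 1, 2, 3, 4, 5, 6, 7, 8] (9 of 9).

Area of each hull facet:
  f1: (p2, p5, p6) → 87.7734
  f2: (p0, p1, p6) → 62.8383
  f3: (p0, p5, p3) → 64.3118
  f4: (p0, p1, p3) → 37.6211
  f5: (p8, p5, p3) → 56.8979
  f6: (p8, p2, p5) → 40.8256
  f7: (p8, p1, p3) → 38.9379
  f8: (p4, p5, p6) → 44.6738
  f9: (p4, p0, p6) → 64.9602
  f10: (p4, p0, p5) → 29.5351
  f11: (p7, p2, p6) → 30.7686
  f12: (p7, p8, p2) → 22.5332
  f13: (p7, p1, p6) → 40.8215
  f14: (p7, p8, p1) → 59.0964
Σ area = 681.595

Check V−E+F: 9 − 21 + 14 = 2.


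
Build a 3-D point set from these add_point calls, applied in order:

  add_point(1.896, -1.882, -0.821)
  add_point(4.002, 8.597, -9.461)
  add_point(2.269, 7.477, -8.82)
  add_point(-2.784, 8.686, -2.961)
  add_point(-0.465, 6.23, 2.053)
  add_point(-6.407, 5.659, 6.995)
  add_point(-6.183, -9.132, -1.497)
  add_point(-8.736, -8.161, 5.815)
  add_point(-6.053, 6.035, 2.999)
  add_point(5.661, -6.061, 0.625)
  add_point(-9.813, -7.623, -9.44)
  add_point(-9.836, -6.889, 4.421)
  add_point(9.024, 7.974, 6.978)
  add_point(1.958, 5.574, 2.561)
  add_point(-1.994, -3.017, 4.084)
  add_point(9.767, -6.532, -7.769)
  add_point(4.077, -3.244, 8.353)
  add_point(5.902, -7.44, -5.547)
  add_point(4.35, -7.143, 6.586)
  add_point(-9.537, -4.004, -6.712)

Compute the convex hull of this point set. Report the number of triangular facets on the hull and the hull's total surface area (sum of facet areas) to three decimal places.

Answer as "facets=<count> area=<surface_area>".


facets=26 area=1337.808

Hull vertices (15/20): indices [1, 2, 3, 5, 6, 7, 8, 10, 11, 12, 15, 16, 17, 18, 19].

Facet areas (half cross-product norm):
  f1: (p1, p10, p15) → 152.3183
  f2: (p7, p10, p11) → 12.0628
  f3: (p7, p18, p16) → 28.1852
  f4: (p7, p5, p11) → 13.8291
  f5: (p7, p5, p16) → 84.2214
  f6: (p19, p10, p3) → 17.2008
  f7: (p19, p10, p11) → 24.1591
  f8: (p19, p5, p11) → 76.1570
  f9: (p2, p10, p3) → 73.1839
  f10: (p2, p1, p3) → 6.3596
  f11: (p2, p1, p10) → 9.2880
  f12: (p12, p5, p16) → 81.5278
  f13: (p12, p1, p15) → 136.0277
  f14: (p12, p5, p3) → 79.9703
  f15: (p12, p1, p3) → 72.1765
  f16: (p12, p18, p15) → 120.6570
  f17: (p12, p18, p16) → 17.3476
  f18: (p6, p7, p18) → 49.5359
  f19: (p6, p7, p10) → 25.2178
  f20: (p8, p5, p3) → 6.8887
  f21: (p8, p19, p3) → 51.5671
  f22: (p8, p19, p5) → 23.5688
  f23: (p17, p18, p15) → 22.5300
  f24: (p17, p6, p18) → 71.0751
  f25: (p17, p10, p15) → 25.9614
  f26: (p17, p6, p10) → 56.7910
Σ area = 1337.808

Check V−E+F: 15 − 39 + 26 = 2.


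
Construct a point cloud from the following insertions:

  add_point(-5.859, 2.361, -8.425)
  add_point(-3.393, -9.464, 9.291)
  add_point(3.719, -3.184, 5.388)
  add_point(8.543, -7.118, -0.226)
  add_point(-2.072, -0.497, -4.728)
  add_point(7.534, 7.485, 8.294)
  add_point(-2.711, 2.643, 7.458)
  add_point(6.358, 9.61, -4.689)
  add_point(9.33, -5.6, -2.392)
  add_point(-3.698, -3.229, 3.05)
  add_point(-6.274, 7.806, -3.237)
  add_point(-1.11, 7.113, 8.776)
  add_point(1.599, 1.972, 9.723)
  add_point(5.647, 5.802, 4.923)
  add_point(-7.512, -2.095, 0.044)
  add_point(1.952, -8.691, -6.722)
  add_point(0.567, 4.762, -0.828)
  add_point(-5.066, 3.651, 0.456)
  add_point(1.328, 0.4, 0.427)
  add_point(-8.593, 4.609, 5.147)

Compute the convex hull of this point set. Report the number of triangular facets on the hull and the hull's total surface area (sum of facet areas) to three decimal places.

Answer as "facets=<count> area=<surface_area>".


Hull vertices (12/20): indices [0, 1, 3, 5, 7, 8, 10, 11, 12, 14, 15, 19].

Area of each hull facet:
  f1: (p5, p7, p8) → 98.1231
  f2: (p15, p7, p8) → 70.8503
  f3: (p15, p0, p7) → 99.5922
  f4: (p10, p0, p19) → 32.1763
  f5: (p10, p0, p7) → 48.3443
  f6: (p11, p1, p19) → 66.9420
  f7: (p11, p10, p19) → 40.1666
  f8: (p11, p5, p7) → 57.2061
  f9: (p11, p10, p7) → 80.7975
  f10: (p3, p5, p8) → 23.3236
  f11: (p3, p1, p5) → 127.4387
  f12: (p3, p15, p8) → 12.5381
  f13: (p3, p1, p15) → 71.7587
  f14: (p14, p15, p0) → 61.1783
  f15: (p14, p1, p15) → 82.7853
  f16: (p14, p0, p19) → 40.5461
  f17: (p14, p1, p19) → 53.0738
  f18: (p12, p1, p5) → 22.7645
  f19: (p12, p11, p5) → 23.2379
  f20: (p12, p11, p1) → 29.1184
Σ area = 1141.962

Euler: V−E+F = 12−30+20 = 2.

facets=20 area=1141.962


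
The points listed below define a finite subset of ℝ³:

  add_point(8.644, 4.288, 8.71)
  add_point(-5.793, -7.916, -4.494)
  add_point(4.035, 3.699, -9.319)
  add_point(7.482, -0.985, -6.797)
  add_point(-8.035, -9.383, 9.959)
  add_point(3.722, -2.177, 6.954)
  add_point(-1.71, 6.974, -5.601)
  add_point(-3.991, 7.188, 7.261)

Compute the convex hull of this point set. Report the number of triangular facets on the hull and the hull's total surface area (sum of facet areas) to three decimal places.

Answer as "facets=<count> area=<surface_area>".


Extreme-point indices: [0, 1, 2, 3, 4, 5, 6, 7] — 8 of 8 on the boundary.

Per-facet area ½‖(b−a)×(c−a)‖:
  f1: (p7, p0, p4) → 112.6323
  f2: (p3, p2, p0) → 51.2222
  f3: (p6, p7, p0) → 85.0366
  f4: (p6, p2, p0) → 67.3527
  f5: (p5, p0, p4) → 31.3388
  f6: (p5, p3, p4) → 89.3091
  f7: (p5, p3, p0) → 59.4519
  f8: (p1, p3, p4) → 105.1687
  f9: (p1, p3, p2) → 47.8762
  f10: (p1, p6, p2) → 57.7524
  f11: (p1, p7, p4) → 121.6560
  f12: (p1, p6, p7) → 100.6002
Σ area = 929.397

Check V−E+F: 8 − 18 + 12 = 2.

facets=12 area=929.397


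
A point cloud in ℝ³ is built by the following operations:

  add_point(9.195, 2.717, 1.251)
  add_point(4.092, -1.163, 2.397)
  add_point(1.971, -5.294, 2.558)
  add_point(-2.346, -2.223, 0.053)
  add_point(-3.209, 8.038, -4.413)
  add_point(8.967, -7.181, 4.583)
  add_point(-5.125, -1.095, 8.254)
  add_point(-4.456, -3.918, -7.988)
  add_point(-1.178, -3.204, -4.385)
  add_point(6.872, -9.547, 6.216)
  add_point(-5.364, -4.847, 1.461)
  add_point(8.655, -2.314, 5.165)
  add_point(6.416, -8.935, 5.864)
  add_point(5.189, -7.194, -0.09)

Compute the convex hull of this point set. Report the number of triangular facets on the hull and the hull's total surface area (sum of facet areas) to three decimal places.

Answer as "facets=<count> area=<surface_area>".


facets=14 area=677.739

9 of the 14 inputs are extreme points: [0, 4, 5, 6, 7, 9, 10, 11, 13].

Triangle areas on the boundary:
  f1: (p7, p4, p10) → 58.8304
  f2: (p7, p4, p0) → 90.7188
  f3: (p9, p7, p10) → 63.6954
  f4: (p6, p4, p10) → 55.4242
  f5: (p6, p4, p0) → 104.5326
  f6: (p6, p9, p10) → 53.4090
  f7: (p13, p7, p0) → 68.9262
  f8: (p13, p9, p7) → 25.2908
  f9: (p11, p6, p0) → 44.8396
  f10: (p11, p6, p9) → 52.4664
  f11: (p5, p13, p0) → 30.5284
  f12: (p5, p13, p9) → 10.6868
  f13: (p5, p11, p0) → 11.1966
  f14: (p5, p11, p9) → 7.1941
Σ area = 677.739

Euler characteristic 9−21+14 = 2 ✓


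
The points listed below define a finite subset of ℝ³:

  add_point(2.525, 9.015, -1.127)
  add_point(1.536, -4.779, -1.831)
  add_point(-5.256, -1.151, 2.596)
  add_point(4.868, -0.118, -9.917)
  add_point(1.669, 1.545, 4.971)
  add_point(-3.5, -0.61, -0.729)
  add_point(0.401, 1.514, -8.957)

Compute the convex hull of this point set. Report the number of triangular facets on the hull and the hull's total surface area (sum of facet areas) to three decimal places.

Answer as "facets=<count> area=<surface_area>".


facets=10 area=333.782

Points on the hull: [0, 1, 2, 3, 4, 5, 6] (7 of 7).

Triangle areas on the boundary:
  f1: (p4, p0, p2) → 37.3162
  f2: (p4, p0, p3) → 62.0760
  f3: (p1, p4, p2) → 31.9638
  f4: (p1, p4, p3) → 44.2840
  f5: (p6, p0, p2) → 66.4305
  f6: (p6, p0, p3) → 26.3073
  f7: (p6, p1, p3) → 22.8341
  f8: (p5, p1, p2) → 11.5029
  f9: (p5, p6, p2) → 1.7046
  f10: (p5, p6, p1) → 29.3629
Σ area = 333.782

Euler characteristic 7−15+10 = 2 ✓


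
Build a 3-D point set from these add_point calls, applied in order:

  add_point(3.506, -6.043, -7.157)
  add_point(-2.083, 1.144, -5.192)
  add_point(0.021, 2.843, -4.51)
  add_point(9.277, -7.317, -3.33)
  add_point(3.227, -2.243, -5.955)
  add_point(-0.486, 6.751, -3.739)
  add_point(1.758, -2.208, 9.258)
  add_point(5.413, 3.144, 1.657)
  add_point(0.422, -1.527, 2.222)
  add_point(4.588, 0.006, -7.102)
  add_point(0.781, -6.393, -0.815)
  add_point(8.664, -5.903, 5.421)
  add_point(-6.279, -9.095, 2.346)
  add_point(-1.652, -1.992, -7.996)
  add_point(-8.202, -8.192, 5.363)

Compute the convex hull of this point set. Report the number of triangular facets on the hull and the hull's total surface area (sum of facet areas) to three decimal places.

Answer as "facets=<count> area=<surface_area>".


facets=18 area=705.920

Points on the hull: [0, 1, 3, 5, 6, 7, 9, 11, 12, 13, 14] (11 of 15).

Facet areas (half cross-product norm):
  f1: (p6, p5, p14) → 97.2166
  f2: (p11, p6, p14) → 51.0328
  f3: (p12, p13, p14) → 18.0279
  f4: (p12, p11, p14) → 27.5363
  f5: (p12, p11, p3) → 68.3476
  f6: (p1, p5, p14) → 39.7851
  f7: (p1, p13, p14) → 32.4491
  f8: (p1, p13, p5) → 7.1737
  f9: (p9, p13, p5) → 29.0664
  f10: (p7, p6, p5) → 39.2850
  f11: (p7, p11, p6) → 39.9708
  f12: (p7, p9, p5) → 35.5176
  f13: (p7, p11, p3) → 44.9608
  f14: (p7, p9, p3) → 43.7163
  f15: (p0, p9, p3) → 21.6248
  f16: (p0, p9, p13) → 17.9908
  f17: (p0, p12, p3) → 48.5340
  f18: (p0, p12, p13) → 43.6844
Σ area = 705.920

Euler characteristic 11−27+18 = 2 ✓


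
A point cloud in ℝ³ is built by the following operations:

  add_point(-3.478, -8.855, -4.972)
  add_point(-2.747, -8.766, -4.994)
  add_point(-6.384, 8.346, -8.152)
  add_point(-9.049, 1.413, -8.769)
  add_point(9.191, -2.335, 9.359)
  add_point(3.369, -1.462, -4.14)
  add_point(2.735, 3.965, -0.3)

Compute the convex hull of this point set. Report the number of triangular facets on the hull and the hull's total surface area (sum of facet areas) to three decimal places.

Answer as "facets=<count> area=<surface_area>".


7 of the 7 inputs are extreme points: [0, 1, 2, 3, 4, 5, 6].

Area of each hull facet:
  f1: (p0, p4, p3) → 120.6760
  f2: (p2, p4, p3) → 95.3589
  f3: (p5, p2, p3) → 49.8973
  f4: (p1, p0, p3) → 4.2556
  f5: (p1, p5, p3) → 57.7803
  f6: (p1, p0, p4) → 5.7209
  f7: (p1, p5, p4) → 67.4160
  f8: (p6, p2, p4) → 23.9774
  f9: (p6, p5, p4) → 44.1267
  f10: (p6, p5, p2) → 42.7615
Σ area = 511.970

Check V−E+F: 7 − 15 + 10 = 2.

facets=10 area=511.970


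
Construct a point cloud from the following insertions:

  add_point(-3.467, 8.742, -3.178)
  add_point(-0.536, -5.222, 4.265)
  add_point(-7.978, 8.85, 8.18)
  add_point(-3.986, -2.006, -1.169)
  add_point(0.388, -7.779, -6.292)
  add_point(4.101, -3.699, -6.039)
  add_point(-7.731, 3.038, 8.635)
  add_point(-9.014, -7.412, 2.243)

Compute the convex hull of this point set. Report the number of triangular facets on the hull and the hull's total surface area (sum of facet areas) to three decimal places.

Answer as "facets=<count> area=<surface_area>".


facets=10 area=592.094

Extreme-point indices: [0, 1, 2, 4, 5, 6, 7] — 7 of 8 on the boundary.

Triangle areas on the boundary:
  f1: (p6, p2, p7) → 21.5510
  f2: (p0, p2, p7) → 100.9491
  f3: (p0, p2, p5) → 84.0757
  f4: (p1, p6, p7) → 50.1803
  f5: (p1, p2, p5) → 89.5545
  f6: (p1, p6, p2) → 24.7552
  f7: (p4, p0, p7) → 104.0013
  f8: (p4, p0, p5) → 39.2740
  f9: (p4, p1, p7) → 48.0431
  f10: (p4, p1, p5) → 29.7100
Σ area = 592.094

Check V−E+F: 7 − 15 + 10 = 2.


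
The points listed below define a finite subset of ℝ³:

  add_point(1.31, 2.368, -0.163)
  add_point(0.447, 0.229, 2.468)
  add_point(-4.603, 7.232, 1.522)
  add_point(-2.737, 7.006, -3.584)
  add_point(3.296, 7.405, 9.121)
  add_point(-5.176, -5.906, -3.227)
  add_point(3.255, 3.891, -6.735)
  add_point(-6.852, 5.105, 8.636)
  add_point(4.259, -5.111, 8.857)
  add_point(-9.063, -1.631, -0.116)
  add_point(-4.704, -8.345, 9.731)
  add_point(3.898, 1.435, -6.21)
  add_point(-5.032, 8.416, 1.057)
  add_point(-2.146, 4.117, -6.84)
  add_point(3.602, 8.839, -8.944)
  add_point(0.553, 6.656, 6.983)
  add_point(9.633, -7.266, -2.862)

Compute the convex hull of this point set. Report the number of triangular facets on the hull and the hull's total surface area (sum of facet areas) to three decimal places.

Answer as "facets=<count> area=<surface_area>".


Extreme-point indices: [3, 4, 5, 7, 8, 9, 10, 11, 12, 13, 14, 16] — 12 of 17 on the boundary.

Triangle areas on the boundary:
  f1: (p7, p10, p9) → 66.8395
  f2: (p5, p10, p9) → 40.9559
  f3: (p5, p10, p16) → 97.8471
  f4: (p12, p7, p9) → 43.2942
  f5: (p4, p14, p16) → 151.7472
  f6: (p4, p7, p10) → 71.0385
  f7: (p4, p12, p14) → 76.7746
  f8: (p4, p12, p7) → 42.6602
  f9: (p13, p5, p9) → 34.9655
  f10: (p13, p5, p14) → 22.9055
  f11: (p13, p12, p9) → 47.1873
  f12: (p11, p14, p16) → 21.2584
  f13: (p11, p5, p16) → 65.0209
  f14: (p11, p5, p14) → 36.9949
  f15: (p8, p10, p16) → 57.0031
  f16: (p8, p4, p16) → 80.1460
  f17: (p8, p4, p10) → 57.9534
  f18: (p3, p12, p14) → 13.4525
  f19: (p3, p13, p14) → 16.8949
  f20: (p3, p13, p12) → 5.7817
Σ area = 1050.721

Euler: V−E+F = 12−30+20 = 2.

facets=20 area=1050.721


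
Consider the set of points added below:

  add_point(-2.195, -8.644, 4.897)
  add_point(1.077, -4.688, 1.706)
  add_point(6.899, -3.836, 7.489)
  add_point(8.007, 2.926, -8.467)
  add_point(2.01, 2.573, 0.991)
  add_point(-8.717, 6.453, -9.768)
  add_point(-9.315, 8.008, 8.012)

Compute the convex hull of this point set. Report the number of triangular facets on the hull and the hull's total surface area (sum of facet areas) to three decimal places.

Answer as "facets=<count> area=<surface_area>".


facets=6 area=838.242

Hull vertices (5/7): indices [0, 2, 3, 5, 6].

Facet areas (half cross-product norm):
  f1: (p5, p3, p6) → 153.0060
  f2: (p5, p0, p6) → 158.4086
  f3: (p5, p0, p3) → 165.6435
  f4: (p2, p3, p6) → 172.3122
  f5: (p2, p0, p6) → 96.7665
  f6: (p2, p0, p3) → 92.1050
Σ area = 838.242

Check V−E+F: 5 − 9 + 6 = 2.


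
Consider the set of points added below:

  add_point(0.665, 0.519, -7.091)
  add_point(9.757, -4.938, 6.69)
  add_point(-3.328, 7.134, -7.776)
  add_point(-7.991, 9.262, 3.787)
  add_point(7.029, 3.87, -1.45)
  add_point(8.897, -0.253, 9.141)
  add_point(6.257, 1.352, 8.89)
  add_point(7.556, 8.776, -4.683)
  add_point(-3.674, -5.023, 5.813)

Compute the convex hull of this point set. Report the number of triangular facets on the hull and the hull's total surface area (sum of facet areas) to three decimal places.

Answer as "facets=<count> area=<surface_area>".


facets=12 area=781.100

Extreme-point indices: [0, 1, 2, 3, 5, 6, 7, 8] — 8 of 9 on the boundary.

Triangle areas on the boundary:
  f1: (p2, p8, p3) → 94.2711
  f2: (p7, p2, p3) → 72.0772
  f3: (p6, p8, p3) → 89.4041
  f4: (p6, p7, p3) → 120.7291
  f5: (p0, p8, p1) → 96.0369
  f6: (p0, p2, p8) → 55.2416
  f7: (p0, p7, p1) → 92.3942
  f8: (p0, p7, p2) → 40.8063
  f9: (p5, p8, p1) → 35.7694
  f10: (p5, p6, p8) → 16.9432
  f11: (p5, p7, p1) → 44.1116
  f12: (p5, p6, p7) → 23.3159
Σ area = 781.100

Euler: V−E+F = 8−18+12 = 2.


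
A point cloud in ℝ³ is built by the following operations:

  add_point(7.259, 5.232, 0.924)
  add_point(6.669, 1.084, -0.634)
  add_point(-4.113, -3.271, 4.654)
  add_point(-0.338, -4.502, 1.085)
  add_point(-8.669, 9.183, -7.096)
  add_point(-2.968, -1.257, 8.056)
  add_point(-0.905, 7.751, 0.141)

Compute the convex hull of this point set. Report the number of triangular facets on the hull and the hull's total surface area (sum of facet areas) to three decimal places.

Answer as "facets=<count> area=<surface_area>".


Extreme-point indices: [0, 1, 2, 3, 4, 5, 6] — 7 of 7 on the boundary.

Area of each hull facet:
  f1: (p1, p0, p4) → 40.7312
  f2: (p1, p3, p4) → 80.4836
  f3: (p1, p5, p0) → 29.4562
  f4: (p1, p5, p3) → 36.5632
  f5: (p6, p0, p4) → 28.1246
  f6: (p6, p5, p4) → 59.2622
  f7: (p6, p5, p0) → 51.8473
  f8: (p2, p3, p4) → 47.0624
  f9: (p2, p5, p4) → 35.0491
  f10: (p2, p5, p3) → 9.7059
Σ area = 418.286

Euler: V−E+F = 7−15+10 = 2.

facets=10 area=418.286


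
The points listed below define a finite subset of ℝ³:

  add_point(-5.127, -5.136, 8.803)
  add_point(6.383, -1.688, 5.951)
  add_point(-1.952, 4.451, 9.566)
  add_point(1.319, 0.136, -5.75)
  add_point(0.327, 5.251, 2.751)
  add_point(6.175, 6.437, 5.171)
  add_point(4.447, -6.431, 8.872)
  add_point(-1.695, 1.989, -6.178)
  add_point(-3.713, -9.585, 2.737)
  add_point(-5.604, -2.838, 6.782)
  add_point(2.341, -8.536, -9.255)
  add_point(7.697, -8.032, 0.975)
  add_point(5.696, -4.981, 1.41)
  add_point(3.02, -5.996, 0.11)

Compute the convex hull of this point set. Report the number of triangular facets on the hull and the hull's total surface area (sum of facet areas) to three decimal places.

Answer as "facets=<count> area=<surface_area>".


facets=20 area=765.649

Points on the hull: [0, 1, 2, 3, 4, 5, 6, 7, 8, 9, 10, 11] (12 of 14).

Area of each hull facet:
  f1: (p10, p5, p11) → 84.9414
  f2: (p4, p7, p5) → 25.1244
  f3: (p3, p10, p5) → 45.8948
  f4: (p3, p7, p5) → 23.7713
  f5: (p3, p7, p10) → 14.2562
  f6: (p2, p6, p5) → 57.3524
  f7: (p2, p4, p5) → 23.2521
  f8: (p2, p7, p9) → 61.5426
  f9: (p2, p4, p7) → 22.7016
  f10: (p1, p5, p11) → 23.1893
  f11: (p1, p6, p11) → 23.1920
  f12: (p1, p6, p5) → 13.0888
  f13: (p8, p10, p11) → 63.6489
  f14: (p8, p6, p11) → 44.4152
  f15: (p8, p7, p9) → 56.5194
  f16: (p8, p7, p10) → 74.5980
  f17: (p0, p8, p9) → 11.8341
  f18: (p0, p8, p6) → 35.7507
  f19: (p0, p2, p9) → 12.4893
  f20: (p0, p2, p6) → 48.0866
Σ area = 765.649

Euler: V−E+F = 12−30+20 = 2.


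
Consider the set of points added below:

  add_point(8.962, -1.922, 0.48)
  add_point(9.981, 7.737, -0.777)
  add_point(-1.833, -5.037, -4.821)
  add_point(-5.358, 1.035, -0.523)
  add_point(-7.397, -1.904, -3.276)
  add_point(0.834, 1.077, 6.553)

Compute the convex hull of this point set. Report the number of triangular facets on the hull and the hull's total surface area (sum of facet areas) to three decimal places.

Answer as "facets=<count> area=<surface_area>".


facets=8 area=376.390

Hull vertices (6/6): indices [0, 1, 2, 3, 4, 5].

Facet areas (half cross-product norm):
  f1: (p2, p1, p4) → 57.8657
  f2: (p5, p2, p4) → 41.9073
  f3: (p0, p2, p1) → 58.3482
  f4: (p0, p5, p1) → 51.3963
  f5: (p0, p5, p2) → 61.5249
  f6: (p3, p1, p4) → 28.2078
  f7: (p3, p5, p4) → 13.8078
  f8: (p3, p5, p1) → 63.3317
Σ area = 376.390

Euler characteristic 6−12+8 = 2 ✓


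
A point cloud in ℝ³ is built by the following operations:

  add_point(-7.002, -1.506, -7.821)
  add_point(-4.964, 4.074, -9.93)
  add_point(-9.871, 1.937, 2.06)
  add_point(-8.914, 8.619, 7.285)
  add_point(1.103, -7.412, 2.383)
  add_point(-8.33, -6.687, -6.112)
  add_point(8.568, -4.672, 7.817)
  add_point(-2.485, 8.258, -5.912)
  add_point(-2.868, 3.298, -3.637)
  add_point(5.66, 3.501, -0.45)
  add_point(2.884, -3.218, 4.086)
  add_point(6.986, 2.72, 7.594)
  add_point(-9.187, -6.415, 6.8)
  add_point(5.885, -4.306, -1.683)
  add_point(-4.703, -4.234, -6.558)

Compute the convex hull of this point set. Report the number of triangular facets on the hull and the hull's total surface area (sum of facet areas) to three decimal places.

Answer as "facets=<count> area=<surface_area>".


facets=22 area=1022.032

Points on the hull: [0, 1, 2, 3, 4, 5, 6, 7, 9, 11, 12, 13, 14] (13 of 15).

Triangle areas on the boundary:
  f1: (p1, p3, p2) → 51.6119
  f2: (p12, p3, p2) → 38.1793
  f3: (p12, p3, p6) → 133.4871
  f4: (p12, p5, p2) → 55.0552
  f5: (p0, p1, p2) → 33.9928
  f6: (p0, p5, p2) → 30.4269
  f7: (p0, p5, p1) → 1.7545
  f8: (p4, p12, p6) → 47.9998
  f9: (p4, p12, p5) → 64.8102
  f10: (p11, p3, p6) → 54.1240
  f11: (p11, p9, p6) → 30.5894
  f12: (p7, p1, p3) → 42.1041
  f13: (p7, p9, p1) → 32.5326
  f14: (p7, p11, p3) → 113.9967
  f15: (p7, p11, p9) → 33.7344
  f16: (p13, p9, p1) → 56.2863
  f17: (p13, p4, p5) → 44.3294
  f18: (p13, p9, p6) → 38.8354
  f19: (p13, p4, p6) → 31.8619
  f20: (p14, p5, p1) → 16.7354
  f21: (p14, p13, p1) → 51.3341
  f22: (p14, p13, p5) → 18.2508
Σ area = 1022.032

Euler characteristic 13−33+22 = 2 ✓


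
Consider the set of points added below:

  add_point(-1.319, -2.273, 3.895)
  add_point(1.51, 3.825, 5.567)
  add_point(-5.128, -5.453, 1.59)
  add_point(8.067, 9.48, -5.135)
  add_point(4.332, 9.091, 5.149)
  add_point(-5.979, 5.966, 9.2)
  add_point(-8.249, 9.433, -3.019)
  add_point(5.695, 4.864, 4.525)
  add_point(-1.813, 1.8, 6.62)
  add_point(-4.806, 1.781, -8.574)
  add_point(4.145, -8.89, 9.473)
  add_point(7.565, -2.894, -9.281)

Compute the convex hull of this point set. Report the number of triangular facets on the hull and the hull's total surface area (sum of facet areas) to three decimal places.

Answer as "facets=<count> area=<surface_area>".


facets=14 area=1062.242

Points on the hull: [2, 3, 4, 5, 6, 7, 9, 10, 11] (9 of 12).

Facet areas (half cross-product norm):
  f1: (p11, p10, p3) → 130.4899
  f2: (p9, p3, p6) → 75.5743
  f3: (p9, p11, p3) → 82.0631
  f4: (p4, p5, p10) → 99.4966
  f5: (p4, p3, p6) → 80.0050
  f6: (p4, p5, p6) → 71.9260
  f7: (p2, p11, p10) → 106.2771
  f8: (p2, p9, p11) → 81.8590
  f9: (p2, p5, p10) → 86.7019
  f10: (p2, p5, p6) → 84.8829
  f11: (p2, p9, p6) → 62.7820
  f12: (p7, p10, p3) → 56.4898
  f13: (p7, p4, p3) → 24.0504
  f14: (p7, p4, p10) → 19.6437
Σ area = 1062.242

Euler characteristic 9−21+14 = 2 ✓


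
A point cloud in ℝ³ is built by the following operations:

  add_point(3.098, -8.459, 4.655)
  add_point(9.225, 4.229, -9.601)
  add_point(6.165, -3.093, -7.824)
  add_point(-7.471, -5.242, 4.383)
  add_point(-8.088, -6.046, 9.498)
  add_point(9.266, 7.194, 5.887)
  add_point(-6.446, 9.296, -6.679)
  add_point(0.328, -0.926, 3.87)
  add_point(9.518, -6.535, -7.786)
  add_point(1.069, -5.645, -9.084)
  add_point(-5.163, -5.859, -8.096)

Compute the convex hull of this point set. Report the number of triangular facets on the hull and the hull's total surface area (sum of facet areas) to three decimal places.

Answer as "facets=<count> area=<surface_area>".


9 of the 11 inputs are extreme points: [0, 1, 3, 4, 5, 6, 8, 9, 10].

Per-facet area ½‖(b−a)×(c−a)‖:
  f1: (p5, p1, p8) → 86.0786
  f2: (p5, p6, p4) → 200.3206
  f3: (p5, p1, p6) → 128.4716
  f4: (p0, p5, p4) → 104.0457
  f5: (p0, p5, p8) → 116.0510
  f6: (p0, p10, p4) → 93.9700
  f7: (p0, p10, p8) → 93.8264
  f8: (p3, p6, p4) → 32.9959
  f9: (p3, p10, p4) → 6.9966
  f10: (p3, p10, p6) → 95.8738
  f11: (p9, p1, p8) → 46.3680
  f12: (p9, p10, p8) → 9.0086
  f13: (p9, p1, p6) → 99.5969
  f14: (p9, p10, p6) → 48.1211
Σ area = 1161.725

Check V−E+F: 9 − 21 + 14 = 2.

facets=14 area=1161.725


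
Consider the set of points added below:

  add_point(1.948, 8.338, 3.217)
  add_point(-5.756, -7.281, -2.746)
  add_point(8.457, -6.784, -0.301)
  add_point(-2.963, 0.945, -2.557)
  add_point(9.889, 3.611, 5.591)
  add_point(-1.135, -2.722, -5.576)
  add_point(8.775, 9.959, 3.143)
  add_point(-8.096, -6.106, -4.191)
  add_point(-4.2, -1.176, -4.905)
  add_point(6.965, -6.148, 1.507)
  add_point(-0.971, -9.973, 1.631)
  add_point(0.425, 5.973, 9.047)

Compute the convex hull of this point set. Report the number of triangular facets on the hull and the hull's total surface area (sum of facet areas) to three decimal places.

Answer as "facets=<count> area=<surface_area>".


Extreme-point indices: [0, 1, 2, 3, 4, 5, 6, 7, 8, 9, 10, 11] — 12 of 12 on the boundary.

Per-facet area ½‖(b−a)×(c−a)‖:
  f1: (p11, p10, p7) → 87.9337
  f2: (p11, p10, p4) → 87.7788
  f3: (p0, p11, p7) → 61.7034
  f4: (p1, p10, p7) → 1.8099
  f5: (p1, p2, p7) → 11.7422
  f6: (p1, p2, p10) → 32.7094
  f7: (p9, p10, p4) → 37.9084
  f8: (p9, p2, p4) → 12.5053
  f9: (p9, p2, p10) → 9.5548
  f10: (p6, p2, p4) → 33.1159
  f11: (p6, p11, p4) → 34.6355
  f12: (p6, p0, p11) → 21.4959
  f13: (p6, p8, p0) → 39.8155
  f14: (p3, p0, p7) → 18.0137
  f15: (p3, p8, p7) → 8.3165
  f16: (p3, p8, p0) → 3.4282
  f17: (p5, p6, p2) → 97.0296
  f18: (p5, p6, p8) → 31.9172
  f19: (p5, p2, p7) → 39.8076
  f20: (p5, p8, p7) → 10.7967
Σ area = 682.018

Euler characteristic 12−30+20 = 2 ✓

facets=20 area=682.018


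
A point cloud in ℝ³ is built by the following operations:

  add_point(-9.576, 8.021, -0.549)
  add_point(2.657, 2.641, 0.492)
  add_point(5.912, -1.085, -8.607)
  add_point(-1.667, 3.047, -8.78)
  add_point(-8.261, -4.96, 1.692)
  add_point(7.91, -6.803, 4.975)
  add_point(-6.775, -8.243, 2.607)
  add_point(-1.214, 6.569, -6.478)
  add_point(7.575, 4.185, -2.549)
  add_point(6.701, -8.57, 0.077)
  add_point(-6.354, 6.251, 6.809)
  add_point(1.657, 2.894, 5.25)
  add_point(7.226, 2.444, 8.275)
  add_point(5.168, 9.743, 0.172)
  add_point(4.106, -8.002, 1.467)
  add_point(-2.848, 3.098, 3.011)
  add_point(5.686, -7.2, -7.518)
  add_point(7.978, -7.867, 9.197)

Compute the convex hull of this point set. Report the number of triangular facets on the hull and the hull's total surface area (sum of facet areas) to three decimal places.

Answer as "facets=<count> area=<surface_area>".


facets=24 area=1100.077

Points on the hull: [0, 2, 3, 4, 5, 6, 7, 8, 9, 10, 12, 13, 16, 17] (14 of 18).

Facet areas (half cross-product norm):
  f1: (p10, p13, p0) → 55.8269
  f2: (p10, p6, p17) → 120.4016
  f3: (p7, p13, p0) → 50.2452
  f4: (p7, p3, p0) → 20.5871
  f5: (p2, p7, p13) → 51.8985
  f6: (p2, p7, p3) → 17.4647
  f7: (p12, p10, p17) → 69.0617
  f8: (p12, p10, p13) → 71.0504
  f9: (p4, p10, p0) → 49.8674
  f10: (p4, p10, p6) → 17.9705
  f11: (p4, p3, p0) → 77.4235
  f12: (p4, p6, p3) → 24.1018
  f13: (p9, p6, p17) → 63.2624
  f14: (p16, p6, p3) → 96.1066
  f15: (p16, p2, p3) → 24.0622
  f16: (p16, p9, p6) → 53.3196
  f17: (p5, p9, p17) → 6.8066
  f18: (p5, p16, p9) → 10.4268
  f19: (p8, p2, p13) → 17.4612
  f20: (p8, p12, p13) → 34.9264
  f21: (p8, p16, p2) → 21.9156
  f22: (p8, p5, p16) → 71.4739
  f23: (p8, p12, p17) → 55.2176
  f24: (p8, p5, p17) → 19.1992
Σ area = 1100.077

Euler characteristic 14−36+24 = 2 ✓
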